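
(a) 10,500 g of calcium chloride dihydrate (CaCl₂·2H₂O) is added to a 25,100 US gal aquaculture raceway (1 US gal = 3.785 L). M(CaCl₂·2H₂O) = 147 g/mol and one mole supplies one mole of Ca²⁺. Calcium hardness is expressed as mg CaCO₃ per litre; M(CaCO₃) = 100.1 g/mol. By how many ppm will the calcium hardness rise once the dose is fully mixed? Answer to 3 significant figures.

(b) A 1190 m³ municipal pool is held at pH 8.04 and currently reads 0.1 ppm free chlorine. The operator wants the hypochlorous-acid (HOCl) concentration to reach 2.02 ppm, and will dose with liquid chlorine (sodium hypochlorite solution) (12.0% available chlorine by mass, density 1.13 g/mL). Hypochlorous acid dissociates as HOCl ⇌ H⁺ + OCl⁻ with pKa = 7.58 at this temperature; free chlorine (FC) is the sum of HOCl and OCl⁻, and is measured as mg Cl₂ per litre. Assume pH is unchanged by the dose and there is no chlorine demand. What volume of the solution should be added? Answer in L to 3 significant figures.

(a) 75.3 ppm; (b) 68.0 L

(a) Volume: 25,100 US gal × 3.785 L/gal = 95,004 L.
(a) Moles of Ca²⁺: 10,500 g ÷ 147 g/mol = 71.43 mol.
(a) As CaCO₃: 71.43 mol × 100.1 g/mol = 7150 g.
(a) Rise: 7150 g / 95,004 L × 1000 = 75.26 mg/L.

(b) Volume: 1190 m³ = 1,190,000 L.
(b) [OCl⁻]/[HOCl] = 10^(pH − pKa) = 10^(8.04 − 7.58) = 2.884; fraction as HOCl = 1/(1 + 2.884) = 0.2575.
(b) Free chlorine required for 2.02 ppm HOCl: 2.02 / 0.2575 = 7.846 ppm.
(b) FC to add: 7.846 − 0.1 = 7.746 mg/L as Cl₂.
(b) Cl₂ equivalent: 7.746 mg/L × 1,190,000 L = 9217 g.
(b) Product at 12.0% available Cl: 9217 / 0.12 = 76,810 g.
(b) Volume: 76,810 g ÷ 1.13 g/mL = 67,980 mL.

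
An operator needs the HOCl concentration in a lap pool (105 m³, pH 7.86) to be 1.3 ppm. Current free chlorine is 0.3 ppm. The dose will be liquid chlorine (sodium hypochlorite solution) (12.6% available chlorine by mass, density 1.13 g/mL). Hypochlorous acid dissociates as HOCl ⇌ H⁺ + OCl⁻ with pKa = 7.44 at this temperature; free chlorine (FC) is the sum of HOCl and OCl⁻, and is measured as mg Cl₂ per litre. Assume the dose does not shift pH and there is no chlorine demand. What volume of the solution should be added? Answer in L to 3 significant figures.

3.26 L

Volume: 105 m³ = 105,000 L.
[OCl⁻]/[HOCl] = 10^(pH − pKa) = 10^(7.86 − 7.44) = 2.63; fraction as HOCl = 1/(1 + 2.63) = 0.2755.
Free chlorine required for 1.3 ppm HOCl: 1.3 / 0.2755 = 4.719 ppm.
FC to add: 4.719 − 0.3 = 4.419 mg/L as Cl₂.
Cl₂ equivalent: 4.419 mg/L × 105,000 L = 464 g.
Product at 12.6% available Cl: 464 / 0.126 = 3683 g.
Volume: 3683 g ÷ 1.13 g/mL = 3259 mL.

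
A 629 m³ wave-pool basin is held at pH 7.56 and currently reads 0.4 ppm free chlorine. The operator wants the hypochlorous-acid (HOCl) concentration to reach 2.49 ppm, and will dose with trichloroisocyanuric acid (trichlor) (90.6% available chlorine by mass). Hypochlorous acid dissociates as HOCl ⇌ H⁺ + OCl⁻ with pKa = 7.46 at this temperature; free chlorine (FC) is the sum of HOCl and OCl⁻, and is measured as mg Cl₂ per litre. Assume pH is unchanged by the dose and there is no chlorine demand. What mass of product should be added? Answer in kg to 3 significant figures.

Volume: 629 m³ = 629,000 L.
[OCl⁻]/[HOCl] = 10^(pH − pKa) = 10^(7.56 − 7.46) = 1.259; fraction as HOCl = 1/(1 + 1.259) = 0.4427.
Free chlorine required for 2.49 ppm HOCl: 2.49 / 0.4427 = 5.625 ppm.
FC to add: 5.625 − 0.4 = 5.225 mg/L as Cl₂.
Cl₂ equivalent: 5.225 mg/L × 629,000 L = 3286 g.
Product at 90.6% available Cl: 3286 / 0.906 = 3627 g.

3.63 kg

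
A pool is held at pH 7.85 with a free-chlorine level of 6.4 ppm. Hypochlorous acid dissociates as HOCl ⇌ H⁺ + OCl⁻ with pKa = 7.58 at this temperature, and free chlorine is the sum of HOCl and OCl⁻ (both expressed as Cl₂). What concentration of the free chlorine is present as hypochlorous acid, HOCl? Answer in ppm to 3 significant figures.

[OCl⁻]/[HOCl] = 10^(pH − pKa) = 10^(7.85 − 7.58) = 10^0.27 = 1.862.
Fraction as HOCl = 1 / (1 + 1.862) = 0.3494.
HOCl = 0.3494 × 6.4 ppm = 2.236 ppm.

2.24 ppm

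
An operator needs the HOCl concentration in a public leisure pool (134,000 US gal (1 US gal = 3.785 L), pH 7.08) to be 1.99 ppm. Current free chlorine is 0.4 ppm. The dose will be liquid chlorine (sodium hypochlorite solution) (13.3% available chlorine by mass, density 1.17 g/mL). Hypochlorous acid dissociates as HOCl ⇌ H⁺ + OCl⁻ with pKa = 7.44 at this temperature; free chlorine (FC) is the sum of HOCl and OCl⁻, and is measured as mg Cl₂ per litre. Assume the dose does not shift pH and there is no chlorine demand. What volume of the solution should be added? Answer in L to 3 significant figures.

Volume: 134,000 US gal × 3.785 L/gal = 507,190 L.
[OCl⁻]/[HOCl] = 10^(pH − pKa) = 10^(7.08 − 7.44) = 0.4365; fraction as HOCl = 1/(1 + 0.4365) = 0.6961.
Free chlorine required for 1.99 ppm HOCl: 1.99 / 0.6961 = 2.859 ppm.
FC to add: 2.859 − 0.4 = 2.459 mg/L as Cl₂.
Cl₂ equivalent: 2.459 mg/L × 507,190 L = 1247 g.
Product at 13.3% available Cl: 1247 / 0.133 = 9376 g.
Volume: 9376 g ÷ 1.17 g/mL = 8014 mL.

8.01 L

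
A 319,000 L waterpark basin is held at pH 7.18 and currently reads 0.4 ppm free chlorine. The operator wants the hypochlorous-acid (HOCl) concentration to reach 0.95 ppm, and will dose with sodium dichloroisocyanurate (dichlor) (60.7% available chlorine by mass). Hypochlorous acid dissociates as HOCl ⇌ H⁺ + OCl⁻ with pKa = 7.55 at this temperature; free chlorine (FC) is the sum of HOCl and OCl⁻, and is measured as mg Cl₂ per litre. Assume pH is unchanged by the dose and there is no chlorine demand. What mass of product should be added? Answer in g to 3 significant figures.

[OCl⁻]/[HOCl] = 10^(pH − pKa) = 10^(7.18 − 7.55) = 0.4266; fraction as HOCl = 1/(1 + 0.4266) = 0.701.
Free chlorine required for 0.95 ppm HOCl: 0.95 / 0.701 = 1.355 ppm.
FC to add: 1.355 − 0.4 = 0.9553 mg/L as Cl₂.
Cl₂ equivalent: 0.9553 mg/L × 319,000 L = 304.7 g.
Product at 60.7% available Cl: 304.7 / 0.607 = 502 g.

502 g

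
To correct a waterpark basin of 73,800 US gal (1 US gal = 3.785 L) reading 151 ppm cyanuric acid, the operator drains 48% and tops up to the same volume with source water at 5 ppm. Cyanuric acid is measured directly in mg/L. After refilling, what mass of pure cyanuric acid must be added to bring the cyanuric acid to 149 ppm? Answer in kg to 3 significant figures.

19.0 kg

Volume: 73,800 US gal × 3.785 L/gal = 279,333 L.
After draining 48% and refilling: 151 × 0.52 + 5 × 0.48 = 80.92 ppm.
Deficit to target: 149 − 80.92 = 68.08 mg/L.
Mass: 68.08 mg/L × 279,333 L = 19,020 g cyanuric acid.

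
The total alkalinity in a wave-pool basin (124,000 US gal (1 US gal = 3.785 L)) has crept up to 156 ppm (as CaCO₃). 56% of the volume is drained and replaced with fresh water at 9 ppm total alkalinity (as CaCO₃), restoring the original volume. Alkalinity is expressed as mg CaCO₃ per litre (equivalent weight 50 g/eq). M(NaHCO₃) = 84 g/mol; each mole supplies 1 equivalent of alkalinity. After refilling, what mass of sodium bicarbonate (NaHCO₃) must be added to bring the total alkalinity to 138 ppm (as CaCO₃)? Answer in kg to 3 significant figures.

Volume: 124,000 US gal × 3.785 L/gal = 469,340 L.
After draining 56% and refilling: 156 × 0.44 + 9 × 0.56 = 73.68 ppm.
Deficit to target: 138 − 73.68 = 64.32 mg/L.
As CaCO₃: 64.32 mg/L × 469,340 L = 30,190 g; ÷ 50 g/eq ÷ 1 = 603.8 mol NaHCO₃.
Mass: 603.8 × 84 = 50,720 g.

50.7 kg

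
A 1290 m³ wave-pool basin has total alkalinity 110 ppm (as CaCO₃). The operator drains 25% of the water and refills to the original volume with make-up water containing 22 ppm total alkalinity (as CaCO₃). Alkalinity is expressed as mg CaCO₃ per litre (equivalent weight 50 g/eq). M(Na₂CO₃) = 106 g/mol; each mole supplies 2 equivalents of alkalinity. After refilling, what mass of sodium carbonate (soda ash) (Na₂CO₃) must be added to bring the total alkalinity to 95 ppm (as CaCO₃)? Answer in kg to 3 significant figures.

9.57 kg

Volume: 1290 m³ = 1,290,000 L.
After draining 25% and refilling: 110 × 0.75 + 22 × 0.25 = 88 ppm.
Deficit to target: 95 − 88 = 7 mg/L.
As CaCO₃: 7 mg/L × 1,290,000 L = 9030 g; ÷ 50 g/eq ÷ 2 = 90.3 mol Na₂CO₃.
Mass: 90.3 × 106 = 9572 g.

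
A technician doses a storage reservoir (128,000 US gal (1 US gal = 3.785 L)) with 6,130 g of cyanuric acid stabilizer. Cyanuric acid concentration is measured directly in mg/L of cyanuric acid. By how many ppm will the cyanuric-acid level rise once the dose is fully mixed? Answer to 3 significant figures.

12.7 ppm

Volume: 128,000 US gal × 3.785 L/gal = 484,480 L.
Rise: 6,130 g / 484,480 L × 1000 = 12.65 mg/L.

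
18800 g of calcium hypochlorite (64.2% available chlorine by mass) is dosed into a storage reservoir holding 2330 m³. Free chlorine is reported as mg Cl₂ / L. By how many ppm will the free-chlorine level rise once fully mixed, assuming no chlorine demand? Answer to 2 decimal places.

Volume: 2330 m³ = 2,330,000 L.
Available chlorine delivered: 18,800 g × 0.642 = 12,070 g as Cl₂.
Concentration rise: 12,070 g / 2,330,000 L = 5.18 mg/L = 5.18 ppm.

5.18 ppm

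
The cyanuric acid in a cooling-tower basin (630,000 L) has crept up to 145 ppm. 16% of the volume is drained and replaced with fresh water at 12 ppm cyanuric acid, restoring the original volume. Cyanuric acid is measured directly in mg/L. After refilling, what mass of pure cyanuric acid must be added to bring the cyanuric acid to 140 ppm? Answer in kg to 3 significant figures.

10.3 kg

After draining 16% and refilling: 145 × 0.84 + 12 × 0.16 = 123.72 ppm.
Deficit to target: 140 − 123.72 = 16.28 mg/L.
Mass: 16.28 mg/L × 630,000 L = 10,260 g cyanuric acid.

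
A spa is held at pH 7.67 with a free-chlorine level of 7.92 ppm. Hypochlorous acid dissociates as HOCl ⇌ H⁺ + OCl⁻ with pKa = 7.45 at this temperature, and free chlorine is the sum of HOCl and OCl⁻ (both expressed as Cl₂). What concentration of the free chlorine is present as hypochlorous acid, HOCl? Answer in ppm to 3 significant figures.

2.98 ppm

[OCl⁻]/[HOCl] = 10^(pH − pKa) = 10^(7.67 − 7.45) = 10^0.22 = 1.66.
Fraction as HOCl = 1 / (1 + 1.66) = 0.376.
HOCl = 0.376 × 7.92 ppm = 2.978 ppm.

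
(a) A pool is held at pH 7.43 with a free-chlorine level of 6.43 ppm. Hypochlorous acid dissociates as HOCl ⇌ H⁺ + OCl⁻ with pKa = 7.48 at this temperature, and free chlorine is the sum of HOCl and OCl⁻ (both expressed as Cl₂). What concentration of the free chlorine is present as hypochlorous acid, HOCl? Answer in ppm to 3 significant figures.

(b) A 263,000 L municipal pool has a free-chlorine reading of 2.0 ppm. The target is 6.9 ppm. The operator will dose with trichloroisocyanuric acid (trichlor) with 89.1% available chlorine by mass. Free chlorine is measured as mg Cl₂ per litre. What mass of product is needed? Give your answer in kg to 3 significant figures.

(a) [OCl⁻]/[HOCl] = 10^(pH − pKa) = 10^(7.43 − 7.48) = 10^-0.05 = 0.8913.
(a) Fraction as HOCl = 1 / (1 + 0.8913) = 0.5288.
(a) HOCl = 0.5288 × 6.43 ppm = 3.4 ppm.

(b) Chlorine deficit: 6.9 − 2.0 = 4.9 ppm = 4.9 mg/L as Cl₂.
(b) Cl₂ equivalent needed: 4.9 mg/L × 263,000 L = 1,289,000 mg = 1289 g.
(b) Product at 89.1% available chlorine: 1289 / 0.891 = 1446 g.

(a) 3.40 ppm; (b) 1.45 kg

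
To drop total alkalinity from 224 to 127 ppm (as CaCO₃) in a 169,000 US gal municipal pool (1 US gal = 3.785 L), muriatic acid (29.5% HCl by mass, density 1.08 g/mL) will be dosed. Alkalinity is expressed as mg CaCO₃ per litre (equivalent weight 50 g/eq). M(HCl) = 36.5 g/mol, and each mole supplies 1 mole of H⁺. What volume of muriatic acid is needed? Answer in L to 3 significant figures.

142 L

Volume: 169,000 US gal × 3.785 L/gal = 639,665 L.
Alkalinity to neutralize: (224 − 127) = 97 mg/L as CaCO₃ × 639,665 L = 62,050 g as CaCO₃.
Equivalents of H⁺ required: 62,050 ÷ 50 g/eq = 1241 eq = 1241 mol HCl.
Mass of HCl: 1241 × 36.5 = 45,290 g.
Mass of 29.5% solution: 45,290 / 0.295 = 153,500 g.
Volume: 153,500 g ÷ 1.08 g/mL = 142,200 mL.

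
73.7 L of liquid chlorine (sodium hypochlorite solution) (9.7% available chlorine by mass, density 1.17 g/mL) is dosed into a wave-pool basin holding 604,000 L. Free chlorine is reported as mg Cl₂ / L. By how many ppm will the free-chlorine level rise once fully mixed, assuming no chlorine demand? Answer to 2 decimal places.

13.85 ppm

Mass of solution: 73.7 L × 1000 mL/L × 1.17 g/mL = 86,230 g.
Available chlorine delivered: 86,230 g × 0.097 = 8364 g as Cl₂.
Concentration rise: 8364 g / 604,000 L = 13.85 mg/L = 13.85 ppm.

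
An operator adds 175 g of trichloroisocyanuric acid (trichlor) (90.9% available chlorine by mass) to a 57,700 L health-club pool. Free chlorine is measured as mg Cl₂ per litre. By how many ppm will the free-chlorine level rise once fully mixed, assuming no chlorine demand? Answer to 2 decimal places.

Available chlorine delivered: 175 g × 0.909 = 159.1 g as Cl₂.
Concentration rise: 159.1 g / 57,700 L = 2.757 mg/L = 2.76 ppm.

2.76 ppm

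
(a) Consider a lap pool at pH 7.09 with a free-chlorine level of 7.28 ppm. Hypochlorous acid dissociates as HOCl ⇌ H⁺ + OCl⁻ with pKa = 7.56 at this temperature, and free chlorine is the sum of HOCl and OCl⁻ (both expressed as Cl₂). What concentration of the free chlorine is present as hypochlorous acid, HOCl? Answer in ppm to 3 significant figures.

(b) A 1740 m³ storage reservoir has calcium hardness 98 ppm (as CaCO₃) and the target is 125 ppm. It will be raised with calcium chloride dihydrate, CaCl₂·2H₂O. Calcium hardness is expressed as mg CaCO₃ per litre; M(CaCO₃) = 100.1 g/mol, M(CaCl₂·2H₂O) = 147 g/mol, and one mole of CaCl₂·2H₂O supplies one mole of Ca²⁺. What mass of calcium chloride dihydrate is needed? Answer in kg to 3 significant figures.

(a) 5.44 ppm; (b) 69.0 kg

(a) [OCl⁻]/[HOCl] = 10^(pH − pKa) = 10^(7.09 − 7.56) = 10^-0.47 = 0.3388.
(a) Fraction as HOCl = 1 / (1 + 0.3388) = 0.7469.
(a) HOCl = 0.7469 × 7.28 ppm = 5.438 ppm.

(b) Volume: 1740 m³ = 1,740,000 L.
(b) Hardness to add: (125 − 98) = 27 mg/L as CaCO₃ × 1,740,000 L = 46,980 g as CaCO₃.
(b) Moles of Ca²⁺ (1 mol Ca²⁺ ≡ 1 mol CaCO₃): 46,980 / 100.1 g/mol = 469.3 mol.
(b) Mass of CaCl₂·2H₂O: 469.3 × 147 = 68,990 g.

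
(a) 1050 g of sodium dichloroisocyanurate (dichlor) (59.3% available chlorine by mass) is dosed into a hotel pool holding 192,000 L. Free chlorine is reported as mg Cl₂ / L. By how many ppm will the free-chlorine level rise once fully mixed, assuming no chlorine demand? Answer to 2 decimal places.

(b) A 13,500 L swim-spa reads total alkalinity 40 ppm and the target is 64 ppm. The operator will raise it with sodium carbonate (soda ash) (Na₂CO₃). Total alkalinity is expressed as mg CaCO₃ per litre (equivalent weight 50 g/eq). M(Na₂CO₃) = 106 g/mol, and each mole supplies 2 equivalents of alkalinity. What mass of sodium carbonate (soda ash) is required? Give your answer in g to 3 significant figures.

(a) 3.24 ppm; (b) 343 g

(a) Available chlorine delivered: 1050 g × 0.593 = 622.6 g as Cl₂.
(a) Concentration rise: 622.6 g / 192,000 L = 3.243 mg/L = 3.24 ppm.

(b) Alkalinity to add: (64 − 40) = 24 mg/L as CaCO₃ × 13,500 L = 324 g as CaCO₃.
(b) Equivalents: 324 g ÷ 50 g/eq = 6.48 eq.
(b) Each mole of Na₂CO₃ supplies 2 eq, so 6.48 / 2 = 3.24 mol.
(b) Mass: 3.24 mol × 106 g/mol = 343.4 g.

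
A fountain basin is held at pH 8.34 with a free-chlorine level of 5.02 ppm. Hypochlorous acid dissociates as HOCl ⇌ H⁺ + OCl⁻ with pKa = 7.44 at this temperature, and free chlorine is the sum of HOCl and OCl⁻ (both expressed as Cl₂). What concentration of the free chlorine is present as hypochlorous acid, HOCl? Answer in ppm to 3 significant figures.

0.561 ppm

[OCl⁻]/[HOCl] = 10^(pH − pKa) = 10^(8.34 − 7.44) = 10^0.90 = 7.943.
Fraction as HOCl = 1 / (1 + 7.943) = 0.1118.
HOCl = 0.1118 × 5.02 ppm = 0.5613 ppm.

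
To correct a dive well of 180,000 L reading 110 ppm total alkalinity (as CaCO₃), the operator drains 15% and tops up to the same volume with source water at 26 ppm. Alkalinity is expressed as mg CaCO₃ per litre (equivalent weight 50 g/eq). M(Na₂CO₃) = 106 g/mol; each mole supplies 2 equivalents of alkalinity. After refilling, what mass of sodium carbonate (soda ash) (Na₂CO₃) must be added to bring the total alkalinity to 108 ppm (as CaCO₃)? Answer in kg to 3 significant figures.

2.02 kg

After draining 15% and refilling: 110 × 0.85 + 26 × 0.15 = 97.4 ppm.
Deficit to target: 108 − 97.4 = 10.6 mg/L.
As CaCO₃: 10.6 mg/L × 180,000 L = 1908 g; ÷ 50 g/eq ÷ 2 = 19.08 mol Na₂CO₃.
Mass: 19.08 × 106 = 2022 g.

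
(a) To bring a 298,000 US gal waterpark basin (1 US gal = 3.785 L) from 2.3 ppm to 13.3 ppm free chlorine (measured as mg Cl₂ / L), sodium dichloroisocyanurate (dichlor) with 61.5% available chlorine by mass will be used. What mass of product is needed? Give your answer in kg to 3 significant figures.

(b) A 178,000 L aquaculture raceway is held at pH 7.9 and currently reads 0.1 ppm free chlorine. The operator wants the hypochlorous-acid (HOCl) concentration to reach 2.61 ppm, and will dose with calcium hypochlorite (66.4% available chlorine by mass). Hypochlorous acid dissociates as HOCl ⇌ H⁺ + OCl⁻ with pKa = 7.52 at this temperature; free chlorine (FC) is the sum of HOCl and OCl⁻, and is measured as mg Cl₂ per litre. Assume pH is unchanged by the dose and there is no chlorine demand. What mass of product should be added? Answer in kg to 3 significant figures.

(a) 20.2 kg; (b) 2.35 kg

(a) Volume: 298,000 US gal × 3.785 L/gal = 1,127,930 L.
(a) Chlorine deficit: 13.3 − 2.3 = 11 ppm = 11 mg/L as Cl₂.
(a) Cl₂ equivalent needed: 11 mg/L × 1,127,930 L = 12,410,000 mg = 12,410 g.
(a) Product at 61.5% available chlorine: 12,410 / 0.615 = 20,170 g.

(b) [OCl⁻]/[HOCl] = 10^(pH − pKa) = 10^(7.9 − 7.52) = 2.399; fraction as HOCl = 1/(1 + 2.399) = 0.2942.
(b) Free chlorine required for 2.61 ppm HOCl: 2.61 / 0.2942 = 8.871 ppm.
(b) FC to add: 8.871 − 0.1 = 8.771 mg/L as Cl₂.
(b) Cl₂ equivalent: 8.771 mg/L × 178,000 L = 1561 g.
(b) Product at 66.4% available Cl: 1561 / 0.664 = 2351 g.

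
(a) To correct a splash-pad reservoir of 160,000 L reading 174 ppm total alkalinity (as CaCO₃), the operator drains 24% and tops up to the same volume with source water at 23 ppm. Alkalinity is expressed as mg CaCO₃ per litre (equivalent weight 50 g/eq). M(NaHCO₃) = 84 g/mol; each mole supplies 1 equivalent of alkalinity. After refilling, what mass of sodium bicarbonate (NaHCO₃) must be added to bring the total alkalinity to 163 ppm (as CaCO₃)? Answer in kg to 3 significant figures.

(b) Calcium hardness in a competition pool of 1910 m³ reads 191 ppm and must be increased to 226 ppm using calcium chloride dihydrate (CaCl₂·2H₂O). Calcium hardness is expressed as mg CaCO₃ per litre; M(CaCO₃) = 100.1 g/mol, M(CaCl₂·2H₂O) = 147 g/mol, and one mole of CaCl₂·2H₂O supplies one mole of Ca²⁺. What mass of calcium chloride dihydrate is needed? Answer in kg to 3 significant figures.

(a) After draining 24% and refilling: 174 × 0.76 + 23 × 0.24 = 137.76 ppm.
(a) Deficit to target: 163 − 137.76 = 25.24 mg/L.
(a) As CaCO₃: 25.24 mg/L × 160,000 L = 4038 g; ÷ 50 g/eq ÷ 1 = 80.77 mol NaHCO₃.
(a) Mass: 80.77 × 84 = 6785 g.

(b) Volume: 1910 m³ = 1,910,000 L.
(b) Hardness to add: (226 − 191) = 35 mg/L as CaCO₃ × 1,910,000 L = 66,850 g as CaCO₃.
(b) Moles of Ca²⁺ (1 mol Ca²⁺ ≡ 1 mol CaCO₃): 66,850 / 100.1 g/mol = 667.8 mol.
(b) Mass of CaCl₂·2H₂O: 667.8 × 147 = 98,170 g.

(a) 6.78 kg; (b) 98.2 kg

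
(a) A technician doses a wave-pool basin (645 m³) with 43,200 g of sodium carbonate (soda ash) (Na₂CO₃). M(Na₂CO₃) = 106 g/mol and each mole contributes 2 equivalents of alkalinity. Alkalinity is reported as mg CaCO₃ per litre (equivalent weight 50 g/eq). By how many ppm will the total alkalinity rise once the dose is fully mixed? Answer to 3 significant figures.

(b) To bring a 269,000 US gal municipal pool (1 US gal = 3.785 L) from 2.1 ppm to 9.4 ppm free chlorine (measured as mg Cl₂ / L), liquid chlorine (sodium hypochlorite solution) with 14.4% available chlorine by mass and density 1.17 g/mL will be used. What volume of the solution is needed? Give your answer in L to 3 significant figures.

(a) Volume: 645 m³ = 645,000 L.
(a) Moles of Na₂CO₃: 43,200 g ÷ 106 g/mol = 407.5 mol → 815.1 eq of alkalinity.
(a) As CaCO₃: 815.1 eq × 50 g/eq = 40,750 g.
(a) Rise: 40,750 g / 645,000 L × 1000 = 63.19 mg/L.

(b) Volume: 269,000 US gal × 3.785 L/gal = 1,018,165 L.
(b) Chlorine deficit: 9.4 − 2.1 = 7.3 ppm = 7.3 mg/L as Cl₂.
(b) Cl₂ equivalent needed: 7.3 mg/L × 1,018,165 L = 7,433,000 mg = 7433 g.
(b) Product at 14.4% available chlorine: 7433 / 0.144 = 51,620 g.
(b) Volume at density 1.17 g/mL: 51,620 g ÷ 1.17 g/mL = 44,120 mL.

(a) 63.2 ppm; (b) 44.1 L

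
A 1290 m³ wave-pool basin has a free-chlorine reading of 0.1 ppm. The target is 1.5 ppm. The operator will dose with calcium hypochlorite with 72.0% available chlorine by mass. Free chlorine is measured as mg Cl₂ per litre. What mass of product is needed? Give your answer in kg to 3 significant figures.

Volume: 1290 m³ = 1,290,000 L.
Chlorine deficit: 1.5 − 0.1 = 1.4 ppm = 1.4 mg/L as Cl₂.
Cl₂ equivalent needed: 1.4 mg/L × 1,290,000 L = 1,806,000 mg = 1806 g.
Product at 72.0% available chlorine: 1806 / 0.72 = 2508 g.

2.51 kg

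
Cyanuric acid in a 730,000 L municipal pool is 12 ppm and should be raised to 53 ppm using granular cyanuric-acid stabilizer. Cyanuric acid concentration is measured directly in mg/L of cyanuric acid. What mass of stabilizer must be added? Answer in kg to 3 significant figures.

CYA to add: (53 − 12) = 41 mg/L × 730,000 L = 29,930 g cyanuric acid.

29.9 kg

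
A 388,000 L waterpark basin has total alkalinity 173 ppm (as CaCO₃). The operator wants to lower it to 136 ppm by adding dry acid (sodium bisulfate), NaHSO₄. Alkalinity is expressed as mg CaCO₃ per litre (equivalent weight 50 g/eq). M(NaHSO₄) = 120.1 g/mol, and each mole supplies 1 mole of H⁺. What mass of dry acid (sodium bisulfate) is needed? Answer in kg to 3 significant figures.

34.5 kg

Alkalinity to neutralize: (173 − 136) = 37 mg/L as CaCO₃ × 388,000 L = 14,360 g as CaCO₃.
Equivalents of H⁺ required: 14,360 ÷ 50 g/eq = 287.1 eq = 287.1 mol NaHSO₄.
Mass of NaHSO₄: 287.1 × 120.1 = 34,480 g.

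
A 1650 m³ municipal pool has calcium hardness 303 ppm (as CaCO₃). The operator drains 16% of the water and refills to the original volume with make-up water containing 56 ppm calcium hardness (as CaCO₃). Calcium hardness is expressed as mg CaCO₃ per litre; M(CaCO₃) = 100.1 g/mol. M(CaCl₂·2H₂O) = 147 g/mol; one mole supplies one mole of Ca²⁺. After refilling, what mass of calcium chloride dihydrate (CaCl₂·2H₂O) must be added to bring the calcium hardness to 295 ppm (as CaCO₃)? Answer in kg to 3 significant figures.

Volume: 1650 m³ = 1,650,000 L.
After draining 16% and refilling: 303 × 0.84 + 56 × 0.16 = 263.48 ppm.
Deficit to target: 295 − 263.48 = 31.52 mg/L.
As CaCO₃: 31.52 mg/L × 1,650,000 L = 52,010 g; ÷ 100.1 = 519.6 mol Ca²⁺.
Mass: 519.6 × 147 = 76,380 g.

76.4 kg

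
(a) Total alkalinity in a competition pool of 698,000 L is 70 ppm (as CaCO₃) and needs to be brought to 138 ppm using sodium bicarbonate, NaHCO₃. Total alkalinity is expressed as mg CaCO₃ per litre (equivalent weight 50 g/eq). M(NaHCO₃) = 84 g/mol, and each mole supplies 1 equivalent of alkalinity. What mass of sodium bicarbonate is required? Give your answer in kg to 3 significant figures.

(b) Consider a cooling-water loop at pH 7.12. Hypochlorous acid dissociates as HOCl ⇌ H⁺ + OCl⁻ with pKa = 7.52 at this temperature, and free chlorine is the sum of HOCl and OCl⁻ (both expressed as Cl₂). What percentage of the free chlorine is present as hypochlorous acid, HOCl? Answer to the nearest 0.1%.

(a) Alkalinity to add: (138 − 70) = 68 mg/L as CaCO₃ × 698,000 L = 47,460 g as CaCO₃.
(a) Equivalents: 47,460 g ÷ 50 g/eq = 949.3 eq.
(a) NaHCO₃ supplies 1 eq per mole → 949.3 mol.
(a) Mass: 949.3 mol × 84 g/mol = 79,740 g.

(b) [OCl⁻]/[HOCl] = 10^(pH − pKa) = 10^(7.12 − 7.52) = 10^-0.40 = 0.3981.
(b) Fraction as HOCl = 1 / (1 + 0.3981) = 0.7153.

(a) 79.7 kg; (b) 71.5%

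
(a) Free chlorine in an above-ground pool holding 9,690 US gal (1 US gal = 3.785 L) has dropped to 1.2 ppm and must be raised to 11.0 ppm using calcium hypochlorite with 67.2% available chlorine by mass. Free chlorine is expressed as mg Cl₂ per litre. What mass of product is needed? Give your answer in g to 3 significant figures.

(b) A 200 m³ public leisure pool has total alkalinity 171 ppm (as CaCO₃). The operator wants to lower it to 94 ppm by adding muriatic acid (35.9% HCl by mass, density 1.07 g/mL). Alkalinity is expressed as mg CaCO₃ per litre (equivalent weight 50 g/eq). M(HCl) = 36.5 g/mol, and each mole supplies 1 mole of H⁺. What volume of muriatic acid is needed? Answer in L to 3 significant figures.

(a) Volume: 9,690 US gal × 3.785 L/gal = 36,677 L.
(a) Chlorine deficit: 11.0 − 1.2 = 9.8 ppm = 9.8 mg/L as Cl₂.
(a) Cl₂ equivalent needed: 9.8 mg/L × 36,677 L = 359,400 mg = 359.4 g.
(a) Product at 67.2% available chlorine: 359.4 / 0.672 = 534.9 g.

(b) Volume: 200 m³ = 200,000 L.
(b) Alkalinity to neutralize: (171 − 94) = 77 mg/L as CaCO₃ × 200,000 L = 15,400 g as CaCO₃.
(b) Equivalents of H⁺ required: 15,400 ÷ 50 g/eq = 308 eq = 308 mol HCl.
(b) Mass of HCl: 308 × 36.5 = 11,240 g.
(b) Mass of 35.9% solution: 11,240 / 0.359 = 31,310 g.
(b) Volume: 31,310 g ÷ 1.07 g/mL = 29,270 mL.

(a) 535 g; (b) 29.3 L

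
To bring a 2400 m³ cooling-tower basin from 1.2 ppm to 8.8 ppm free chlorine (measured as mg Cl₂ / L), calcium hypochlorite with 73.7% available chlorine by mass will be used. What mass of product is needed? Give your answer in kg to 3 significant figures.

Volume: 2400 m³ = 2,400,000 L.
Chlorine deficit: 8.8 − 1.2 = 7.6 ppm = 7.6 mg/L as Cl₂.
Cl₂ equivalent needed: 7.6 mg/L × 2,400,000 L = 18,240,000 mg = 18,240 g.
Product at 73.7% available chlorine: 18,240 / 0.737 = 24,750 g.

24.7 kg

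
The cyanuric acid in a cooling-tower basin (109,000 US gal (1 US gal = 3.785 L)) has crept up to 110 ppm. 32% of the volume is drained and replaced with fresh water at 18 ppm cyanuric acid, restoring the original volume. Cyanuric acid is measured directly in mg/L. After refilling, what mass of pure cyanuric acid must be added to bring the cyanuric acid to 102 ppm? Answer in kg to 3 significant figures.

8.85 kg

Volume: 109,000 US gal × 3.785 L/gal = 412,565 L.
After draining 32% and refilling: 110 × 0.68 + 18 × 0.32 = 80.56 ppm.
Deficit to target: 102 − 80.56 = 21.44 mg/L.
Mass: 21.44 mg/L × 412,565 L = 8845 g cyanuric acid.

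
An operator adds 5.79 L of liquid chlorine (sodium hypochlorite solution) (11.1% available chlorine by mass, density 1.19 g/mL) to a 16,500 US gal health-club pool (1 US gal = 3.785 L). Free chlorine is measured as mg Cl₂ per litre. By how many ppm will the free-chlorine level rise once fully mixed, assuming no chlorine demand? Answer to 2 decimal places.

12.25 ppm

Volume: 16,500 US gal × 3.785 L/gal = 62,452 L.
Mass of solution: 5.79 L × 1000 mL/L × 1.19 g/mL = 6890 g.
Available chlorine delivered: 6890 g × 0.111 = 764.8 g as Cl₂.
Concentration rise: 764.8 g / 62,452 L = 12.25 mg/L = 12.25 ppm.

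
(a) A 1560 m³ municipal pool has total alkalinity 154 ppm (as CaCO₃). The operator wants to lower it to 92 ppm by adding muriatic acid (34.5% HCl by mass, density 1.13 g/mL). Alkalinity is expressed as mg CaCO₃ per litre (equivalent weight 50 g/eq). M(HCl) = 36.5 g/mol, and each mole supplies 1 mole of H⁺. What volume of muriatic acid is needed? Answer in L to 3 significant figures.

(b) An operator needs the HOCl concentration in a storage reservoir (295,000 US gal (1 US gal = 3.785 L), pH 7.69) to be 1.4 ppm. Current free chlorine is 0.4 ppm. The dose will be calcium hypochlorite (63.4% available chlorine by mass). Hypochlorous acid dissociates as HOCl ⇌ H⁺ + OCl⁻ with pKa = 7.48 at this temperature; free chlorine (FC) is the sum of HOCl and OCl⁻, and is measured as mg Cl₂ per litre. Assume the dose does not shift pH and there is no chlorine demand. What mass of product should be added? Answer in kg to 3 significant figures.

(a) 181 L; (b) 5.76 kg

(a) Volume: 1560 m³ = 1,560,000 L.
(a) Alkalinity to neutralize: (154 − 92) = 62 mg/L as CaCO₃ × 1,560,000 L = 96,720 g as CaCO₃.
(a) Equivalents of H⁺ required: 96,720 ÷ 50 g/eq = 1934 eq = 1934 mol HCl.
(a) Mass of HCl: 1934 × 36.5 = 70,610 g.
(a) Mass of 34.5% solution: 70,610 / 0.345 = 204,700 g.
(a) Volume: 204,700 g ÷ 1.13 g/mL = 181,100 mL.

(b) Volume: 295,000 US gal × 3.785 L/gal = 1,116,575 L.
(b) [OCl⁻]/[HOCl] = 10^(pH − pKa) = 10^(7.69 − 7.48) = 1.622; fraction as HOCl = 1/(1 + 1.622) = 0.3814.
(b) Free chlorine required for 1.4 ppm HOCl: 1.4 / 0.3814 = 3.671 ppm.
(b) FC to add: 3.671 − 0.4 = 3.271 mg/L as Cl₂.
(b) Cl₂ equivalent: 3.271 mg/L × 1,116,575 L = 3652 g.
(b) Product at 63.4% available Cl: 3652 / 0.634 = 5760 g.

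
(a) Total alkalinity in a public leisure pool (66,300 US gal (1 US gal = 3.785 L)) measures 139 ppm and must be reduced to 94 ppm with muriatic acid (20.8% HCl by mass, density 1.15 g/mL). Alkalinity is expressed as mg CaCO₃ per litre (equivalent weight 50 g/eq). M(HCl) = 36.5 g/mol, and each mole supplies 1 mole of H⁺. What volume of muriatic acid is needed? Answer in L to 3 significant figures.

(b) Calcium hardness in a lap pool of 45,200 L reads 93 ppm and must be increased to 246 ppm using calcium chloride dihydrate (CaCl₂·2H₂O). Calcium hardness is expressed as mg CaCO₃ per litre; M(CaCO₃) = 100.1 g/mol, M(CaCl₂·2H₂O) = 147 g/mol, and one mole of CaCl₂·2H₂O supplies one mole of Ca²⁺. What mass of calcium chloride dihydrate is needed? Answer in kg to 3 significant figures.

(a) 34.5 L; (b) 10.2 kg

(a) Volume: 66,300 US gal × 3.785 L/gal = 250,946 L.
(a) Alkalinity to neutralize: (139 − 94) = 45 mg/L as CaCO₃ × 250,946 L = 11,290 g as CaCO₃.
(a) Equivalents of H⁺ required: 11,290 ÷ 50 g/eq = 225.9 eq = 225.9 mol HCl.
(a) Mass of HCl: 225.9 × 36.5 = 8244 g.
(a) Mass of 20.8% solution: 8244 / 0.208 = 39,630 g.
(a) Volume: 39,630 g ÷ 1.15 g/mL = 34,460 mL.

(b) Hardness to add: (246 − 93) = 153 mg/L as CaCO₃ × 45,200 L = 6916 g as CaCO₃.
(b) Moles of Ca²⁺ (1 mol Ca²⁺ ≡ 1 mol CaCO₃): 6916 / 100.1 g/mol = 69.09 mol.
(b) Mass of CaCl₂·2H₂O: 69.09 × 147 = 10,160 g.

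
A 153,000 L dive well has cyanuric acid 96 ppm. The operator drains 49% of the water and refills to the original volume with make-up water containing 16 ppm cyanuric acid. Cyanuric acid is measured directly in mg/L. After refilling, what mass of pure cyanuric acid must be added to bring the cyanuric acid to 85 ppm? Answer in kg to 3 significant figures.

After draining 49% and refilling: 96 × 0.51 + 16 × 0.49 = 56.8 ppm.
Deficit to target: 85 − 56.8 = 28.2 mg/L.
Mass: 28.2 mg/L × 153,000 L = 4315 g cyanuric acid.

4.31 kg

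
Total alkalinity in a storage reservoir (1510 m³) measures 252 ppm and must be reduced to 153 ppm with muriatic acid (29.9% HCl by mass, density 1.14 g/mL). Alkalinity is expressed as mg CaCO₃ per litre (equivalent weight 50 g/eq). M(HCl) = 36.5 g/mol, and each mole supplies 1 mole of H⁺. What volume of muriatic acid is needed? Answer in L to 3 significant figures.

320 L

Volume: 1510 m³ = 1,510,000 L.
Alkalinity to neutralize: (252 − 153) = 99 mg/L as CaCO₃ × 1,510,000 L = 149,500 g as CaCO₃.
Equivalents of H⁺ required: 149,500 ÷ 50 g/eq = 2990 eq = 2990 mol HCl.
Mass of HCl: 2990 × 36.5 = 109,100 g.
Mass of 29.9% solution: 109,100 / 0.299 = 365,000 g.
Volume: 365,000 g ÷ 1.14 g/mL = 320,200 mL.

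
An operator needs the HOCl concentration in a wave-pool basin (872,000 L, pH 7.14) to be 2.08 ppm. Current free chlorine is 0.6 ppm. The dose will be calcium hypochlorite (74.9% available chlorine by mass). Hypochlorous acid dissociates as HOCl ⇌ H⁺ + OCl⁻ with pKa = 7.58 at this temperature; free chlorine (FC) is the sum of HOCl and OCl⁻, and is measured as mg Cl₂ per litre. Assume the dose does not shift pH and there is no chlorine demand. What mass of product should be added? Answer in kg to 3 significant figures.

2.60 kg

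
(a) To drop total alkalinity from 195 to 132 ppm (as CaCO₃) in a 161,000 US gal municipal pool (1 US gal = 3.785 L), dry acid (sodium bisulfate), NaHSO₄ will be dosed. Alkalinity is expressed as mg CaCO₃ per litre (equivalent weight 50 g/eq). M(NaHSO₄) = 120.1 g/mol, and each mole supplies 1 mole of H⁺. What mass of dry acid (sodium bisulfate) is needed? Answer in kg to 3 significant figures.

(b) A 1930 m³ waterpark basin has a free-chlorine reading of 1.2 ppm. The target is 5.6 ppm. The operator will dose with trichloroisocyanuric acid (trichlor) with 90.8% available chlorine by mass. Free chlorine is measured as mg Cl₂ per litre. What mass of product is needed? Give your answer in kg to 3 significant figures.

(a) 92.2 kg; (b) 9.35 kg

(a) Volume: 161,000 US gal × 3.785 L/gal = 609,385 L.
(a) Alkalinity to neutralize: (195 − 132) = 63 mg/L as CaCO₃ × 609,385 L = 38,390 g as CaCO₃.
(a) Equivalents of H⁺ required: 38,390 ÷ 50 g/eq = 767.8 eq = 767.8 mol NaHSO₄.
(a) Mass of NaHSO₄: 767.8 × 120.1 = 92,220 g.

(b) Volume: 1930 m³ = 1,930,000 L.
(b) Chlorine deficit: 5.6 − 1.2 = 4.4 ppm = 4.4 mg/L as Cl₂.
(b) Cl₂ equivalent needed: 4.4 mg/L × 1,930,000 L = 8,492,000 mg = 8492 g.
(b) Product at 90.8% available chlorine: 8492 / 0.908 = 9352 g.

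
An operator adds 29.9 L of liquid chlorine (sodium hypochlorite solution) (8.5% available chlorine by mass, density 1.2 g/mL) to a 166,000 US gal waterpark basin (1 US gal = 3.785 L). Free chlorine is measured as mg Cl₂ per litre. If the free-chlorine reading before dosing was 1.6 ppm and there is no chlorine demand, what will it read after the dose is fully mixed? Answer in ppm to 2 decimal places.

6.45 ppm

Volume: 166,000 US gal × 3.785 L/gal = 628,310 L.
Mass of solution: 29.9 L × 1000 mL/L × 1.2 g/mL = 35,880 g.
Available chlorine delivered: 35,880 g × 0.085 = 3050 g as Cl₂.
Concentration rise: 3050 g / 628,310 L = 4.854 mg/L = 4.85 ppm.
Final FC: 1.6 + 4.85 = 6.45 ppm.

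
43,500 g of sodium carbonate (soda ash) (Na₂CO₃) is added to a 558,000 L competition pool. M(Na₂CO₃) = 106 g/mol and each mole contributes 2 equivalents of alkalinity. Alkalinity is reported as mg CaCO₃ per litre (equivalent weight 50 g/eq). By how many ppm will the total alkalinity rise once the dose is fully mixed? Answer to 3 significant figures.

Moles of Na₂CO₃: 43,500 g ÷ 106 g/mol = 410.4 mol → 820.8 eq of alkalinity.
As CaCO₃: 820.8 eq × 50 g/eq = 41,040 g.
Rise: 41,040 g / 558,000 L × 1000 = 73.54 mg/L.

73.5 ppm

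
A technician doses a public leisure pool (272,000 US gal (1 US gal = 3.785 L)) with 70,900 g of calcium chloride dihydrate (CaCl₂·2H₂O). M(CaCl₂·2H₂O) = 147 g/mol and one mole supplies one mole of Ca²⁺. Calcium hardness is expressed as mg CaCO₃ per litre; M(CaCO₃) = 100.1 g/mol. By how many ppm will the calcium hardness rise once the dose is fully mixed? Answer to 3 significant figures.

46.9 ppm

Volume: 272,000 US gal × 3.785 L/gal = 1,029,520 L.
Moles of Ca²⁺: 70,900 g ÷ 147 g/mol = 482.3 mol.
As CaCO₃: 482.3 mol × 100.1 g/mol = 48,280 g.
Rise: 48,280 g / 1,029,520 L × 1000 = 46.9 mg/L.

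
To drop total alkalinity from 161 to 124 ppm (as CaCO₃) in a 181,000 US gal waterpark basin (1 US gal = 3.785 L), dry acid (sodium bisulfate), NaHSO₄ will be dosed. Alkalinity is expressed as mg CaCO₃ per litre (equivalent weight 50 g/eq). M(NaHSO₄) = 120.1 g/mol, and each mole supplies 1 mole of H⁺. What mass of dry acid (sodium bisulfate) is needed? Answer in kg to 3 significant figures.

60.9 kg

Volume: 181,000 US gal × 3.785 L/gal = 685,085 L.
Alkalinity to neutralize: (161 − 124) = 37 mg/L as CaCO₃ × 685,085 L = 25,350 g as CaCO₃.
Equivalents of H⁺ required: 25,350 ÷ 50 g/eq = 507 eq = 507 mol NaHSO₄.
Mass of NaHSO₄: 507 × 120.1 = 60,890 g.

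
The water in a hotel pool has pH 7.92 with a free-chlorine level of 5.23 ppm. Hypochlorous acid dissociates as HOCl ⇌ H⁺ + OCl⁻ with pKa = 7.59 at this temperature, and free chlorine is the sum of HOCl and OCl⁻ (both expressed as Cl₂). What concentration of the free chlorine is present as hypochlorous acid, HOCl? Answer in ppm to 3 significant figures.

[OCl⁻]/[HOCl] = 10^(pH − pKa) = 10^(7.92 − 7.59) = 10^0.33 = 2.138.
Fraction as HOCl = 1 / (1 + 2.138) = 0.3187.
HOCl = 0.3187 × 5.23 ppm = 1.667 ppm.

1.67 ppm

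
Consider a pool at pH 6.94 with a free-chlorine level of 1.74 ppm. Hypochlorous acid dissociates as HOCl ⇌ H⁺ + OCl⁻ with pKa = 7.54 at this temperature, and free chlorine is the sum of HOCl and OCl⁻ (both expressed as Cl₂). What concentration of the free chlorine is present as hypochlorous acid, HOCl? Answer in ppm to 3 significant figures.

1.39 ppm

[OCl⁻]/[HOCl] = 10^(pH − pKa) = 10^(6.94 − 7.54) = 10^-0.60 = 0.2512.
Fraction as HOCl = 1 / (1 + 0.2512) = 0.7992.
HOCl = 0.7992 × 1.74 ppm = 1.391 ppm.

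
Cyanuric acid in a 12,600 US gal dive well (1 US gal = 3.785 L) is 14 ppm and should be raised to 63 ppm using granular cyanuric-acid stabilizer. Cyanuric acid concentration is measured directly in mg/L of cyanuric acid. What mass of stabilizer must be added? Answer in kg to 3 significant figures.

Volume: 12,600 US gal × 3.785 L/gal = 47,691 L.
CYA to add: (63 − 14) = 49 mg/L × 47,691 L = 2337 g cyanuric acid.

2.34 kg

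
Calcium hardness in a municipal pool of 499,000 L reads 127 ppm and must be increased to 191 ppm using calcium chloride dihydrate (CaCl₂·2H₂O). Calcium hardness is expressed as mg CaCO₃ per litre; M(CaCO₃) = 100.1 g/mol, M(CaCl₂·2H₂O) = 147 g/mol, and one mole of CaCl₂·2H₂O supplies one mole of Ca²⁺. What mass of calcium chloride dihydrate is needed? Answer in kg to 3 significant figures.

Hardness to add: (191 − 127) = 64 mg/L as CaCO₃ × 499,000 L = 31,940 g as CaCO₃.
Moles of Ca²⁺ (1 mol Ca²⁺ ≡ 1 mol CaCO₃): 31,940 / 100.1 g/mol = 319 mol.
Mass of CaCl₂·2H₂O: 319 × 147 = 46,900 g.

46.9 kg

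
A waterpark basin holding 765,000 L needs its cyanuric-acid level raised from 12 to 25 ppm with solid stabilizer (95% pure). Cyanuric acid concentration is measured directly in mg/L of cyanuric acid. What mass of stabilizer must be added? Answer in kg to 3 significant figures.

CYA to add: (25 − 12) = 13 mg/L × 765,000 L = 9945 g cyanuric acid.
At 95% purity: 9945 / 0.95 = 10,470 g product.

10.5 kg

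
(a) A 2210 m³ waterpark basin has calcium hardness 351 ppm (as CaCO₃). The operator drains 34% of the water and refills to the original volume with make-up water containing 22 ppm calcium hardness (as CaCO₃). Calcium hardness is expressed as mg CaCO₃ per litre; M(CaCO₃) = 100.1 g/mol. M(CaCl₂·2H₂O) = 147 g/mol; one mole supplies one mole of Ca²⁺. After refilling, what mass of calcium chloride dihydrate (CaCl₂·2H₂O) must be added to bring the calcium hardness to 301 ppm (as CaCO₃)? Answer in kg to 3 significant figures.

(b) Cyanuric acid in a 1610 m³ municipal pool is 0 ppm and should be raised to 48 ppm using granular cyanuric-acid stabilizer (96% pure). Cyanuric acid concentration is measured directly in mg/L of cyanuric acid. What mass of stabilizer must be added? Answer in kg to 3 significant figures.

(a) Volume: 2210 m³ = 2,210,000 L.
(a) After draining 34% and refilling: 351 × 0.66 + 22 × 0.34 = 239.14 ppm.
(a) Deficit to target: 301 − 239.14 = 61.86 mg/L.
(a) As CaCO₃: 61.86 mg/L × 2,210,000 L = 136,700 g; ÷ 100.1 = 1366 mol Ca²⁺.
(a) Mass: 1366 × 147 = 200,800 g.

(b) Volume: 1610 m³ = 1,610,000 L.
(b) CYA to add: (48 − 0) = 48 mg/L × 1,610,000 L = 77,280 g cyanuric acid.
(b) At 96% purity: 77,280 / 0.96 = 80,500 g product.

(a) 201 kg; (b) 80.5 kg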